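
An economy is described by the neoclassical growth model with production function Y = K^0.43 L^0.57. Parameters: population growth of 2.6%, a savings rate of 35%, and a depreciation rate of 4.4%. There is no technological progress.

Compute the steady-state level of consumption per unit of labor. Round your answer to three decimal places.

c* ≈ 2.189

Steady state requires s·f(k) = (n + δ)·k, i.e. s·k^α = (n + δ)·k.
Dividing both sides by k: k^(1−α) = s / (n + δ).
k^0.57 = 0.35 / (0.026 + 0.044) = 0.35 / 0.070 = 5.0000
k* = 5.0000^(1/0.57) ≈ 16.8369
y* = (k*)^α = 16.8369^0.43 ≈ 3.3674
c* = (1 − s)·y* = (1 − 0.35) × 3.3674 ≈ 2.1888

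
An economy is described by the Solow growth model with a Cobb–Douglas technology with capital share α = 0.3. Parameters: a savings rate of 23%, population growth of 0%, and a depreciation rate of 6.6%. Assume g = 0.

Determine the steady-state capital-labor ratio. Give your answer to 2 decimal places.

k* = 5.95

At the steady state, Δk = 0, so s·k^α = (n + δ)·k.
Dividing both sides by k: k^(1−α) = s / (n + δ).
k^0.7 = 0.23 / (0.000 + 0.066) = 0.23 / 0.066 = 3.4848
k* = 3.4848^(1/0.7) ≈ 5.9503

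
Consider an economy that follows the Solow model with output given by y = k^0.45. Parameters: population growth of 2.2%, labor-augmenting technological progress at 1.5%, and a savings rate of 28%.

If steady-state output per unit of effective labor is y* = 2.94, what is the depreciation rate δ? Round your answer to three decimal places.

δ ≈ 0.038

Steady state requires s·f(k) = (n + g + δ)·k, i.e. s·k^α = (n + g + δ)·k.
Since y* = [s/(n + g + δ)]^(α/(1−α)), we have s/(n + g + δ) = (y*)^((1−α)/α) = 2.94^1.2222 = 3.7361.
Therefore n + g + δ = s / 3.7361 = 0.28 / 3.7361 = 0.0749, so δ = 0.0749 − 0.037 = 0.0379.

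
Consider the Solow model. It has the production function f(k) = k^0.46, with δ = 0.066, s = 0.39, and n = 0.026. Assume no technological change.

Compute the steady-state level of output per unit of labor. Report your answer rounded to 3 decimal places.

y* ≈ 3.423

Steady state requires s·f(k) = (n + δ)·k, i.e. s·k^α = (n + δ)·k.
Rearranging, k^(1−α) = s / (n + δ).
k^0.54 = 0.39 / (0.026 + 0.066) = 0.39 / 0.092 = 4.2391
k* = 4.2391^(1/0.54) ≈ 14.5083
y* = (k*)^α = 14.5083^0.46 ≈ 3.4225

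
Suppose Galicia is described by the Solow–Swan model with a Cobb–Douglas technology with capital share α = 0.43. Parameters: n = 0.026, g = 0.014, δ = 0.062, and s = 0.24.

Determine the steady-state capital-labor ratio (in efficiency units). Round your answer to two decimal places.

k* ≈ 4.49

Steady state requires s·f(k) = (n + g + δ)·k, i.e. s·k^α = (n + g + δ)·k.
Dividing both sides by k: k^(1−α) = s / (n + g + δ).
k^0.57 = 0.24 / (0.026 + 0.014 + 0.062) = 0.24 / 0.102 = 2.3529
k* = 2.3529^(1/0.57) ≈ 4.4868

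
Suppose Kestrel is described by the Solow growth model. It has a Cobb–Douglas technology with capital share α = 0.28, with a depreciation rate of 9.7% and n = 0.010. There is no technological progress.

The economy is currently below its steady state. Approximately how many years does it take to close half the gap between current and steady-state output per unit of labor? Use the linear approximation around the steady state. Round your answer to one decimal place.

about 9.0 years

Near the steady state the convergence rate is λ = (1 − α)(n + δ).
λ = (1 − 0.28) × 0.107 = 0.72 × 0.107 = 0.07704
Half-life = ln 2 / λ = 0.6931 / 0.07704 ≈ 9.00 years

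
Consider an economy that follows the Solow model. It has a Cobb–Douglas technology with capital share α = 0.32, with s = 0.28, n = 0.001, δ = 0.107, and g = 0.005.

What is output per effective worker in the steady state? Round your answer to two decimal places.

y* = 1.53

At the steady state, Δk = 0, so s·k^α = (n + g + δ)·k.
Rearranging, k^(1−α) = s / (n + g + δ).
k^0.68 = 0.28 / (0.001 + 0.005 + 0.107) = 0.28 / 0.113 = 2.4779
k* = 2.4779^(1/0.68) ≈ 3.7978
y* = (k*)^α = 3.7978^0.32 ≈ 1.5327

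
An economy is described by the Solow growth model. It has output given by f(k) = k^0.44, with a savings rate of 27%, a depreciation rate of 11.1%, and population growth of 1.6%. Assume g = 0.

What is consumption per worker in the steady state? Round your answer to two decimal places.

c* ≈ 1.32

At the steady state, Δk = 0, so s·k^α = (n + δ)·k.
Dividing both sides by k: k^(1−α) = s / (n + δ).
k^0.56 = 0.27 / (0.016 + 0.111) = 0.27 / 0.127 = 2.1260
k* = 2.1260^(1/0.56) ≈ 3.8453
y* = (k*)^α = 3.8453^0.44 ≈ 1.8087
c* = (1 − s)·y* = (1 − 0.27) × 1.8087 ≈ 1.3204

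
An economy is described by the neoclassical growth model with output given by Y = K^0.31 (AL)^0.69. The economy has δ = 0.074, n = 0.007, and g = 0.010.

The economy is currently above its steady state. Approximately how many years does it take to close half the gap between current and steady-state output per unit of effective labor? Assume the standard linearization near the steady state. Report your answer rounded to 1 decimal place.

Near the steady state the convergence rate is λ = (1 − α)(n + g + δ).
λ = (1 − 0.31) × 0.091 = 0.69 × 0.091 = 0.06279
Half-life = ln 2 / λ = 0.6931 / 0.06279 ≈ 11.04 years

about 11.0 years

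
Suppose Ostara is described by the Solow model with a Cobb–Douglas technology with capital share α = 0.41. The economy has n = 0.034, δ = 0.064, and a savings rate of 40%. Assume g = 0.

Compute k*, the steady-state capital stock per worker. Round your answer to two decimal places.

At the steady state, Δk = 0, so s·k^α = (n + δ)·k.
Dividing both sides by k: k^(1−α) = s / (n + δ).
k^0.59 = 0.40 / (0.034 + 0.064) = 0.40 / 0.098 = 4.0816
k* = 4.0816^(1/0.59) ≈ 10.8469

k* = 10.85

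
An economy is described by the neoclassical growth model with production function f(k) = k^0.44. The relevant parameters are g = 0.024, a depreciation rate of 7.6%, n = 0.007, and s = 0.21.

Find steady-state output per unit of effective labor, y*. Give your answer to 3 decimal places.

y* = 1.699

At the steady state, Δk = 0, so s·k^α = (n + g + δ)·k.
Rearranging, k^(1−α) = s / (n + g + δ).
k^0.56 = 0.21 / (0.007 + 0.024 + 0.076) = 0.21 / 0.107 = 1.9626
k* = 1.9626^(1/0.56) ≈ 3.3336
y* = (k*)^α = 3.3336^0.44 ≈ 1.6986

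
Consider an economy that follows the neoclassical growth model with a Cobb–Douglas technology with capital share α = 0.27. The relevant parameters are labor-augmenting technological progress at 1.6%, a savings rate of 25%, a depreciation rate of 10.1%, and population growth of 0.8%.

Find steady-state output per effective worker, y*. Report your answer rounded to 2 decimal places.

y* = 1.29

Steady state requires s·f(k) = (n + g + δ)·k, i.e. s·k^α = (n + g + δ)·k.
Rearranging, k^(1−α) = s / (n + g + δ).
k^0.73 = 0.25 / (0.008 + 0.016 + 0.101) = 0.25 / 0.125 = 2.0000
k* = 2.0000^(1/0.73) ≈ 2.5845
y* = (k*)^α = 2.5845^0.27 ≈ 1.2922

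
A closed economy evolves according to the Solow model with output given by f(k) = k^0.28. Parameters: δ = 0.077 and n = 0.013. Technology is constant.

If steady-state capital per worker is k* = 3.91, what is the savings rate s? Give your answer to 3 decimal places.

s ≈ 0.240

Steady state requires s·f(k) = (n + δ)·k, i.e. s·k^α = (n + δ)·k.
So s / (n + δ) = (k*)^(1−α) = 3.91^0.72 = 2.6691.
Therefore s = 2.6691 × (n + δ) = 2.6691 × 0.090 = 0.2402.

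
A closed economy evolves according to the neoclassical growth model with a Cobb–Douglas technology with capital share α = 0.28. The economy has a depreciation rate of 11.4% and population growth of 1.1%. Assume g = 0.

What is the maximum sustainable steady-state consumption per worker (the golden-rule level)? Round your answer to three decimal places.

At the golden rule, f'(k) = n + δ, so α·k^(α−1) = n + δ and k_gold = (α/(n + δ))^(1/(1−α)).
k_gold = (0.28/0.125)^(1/0.72) = 2.2400^1.3889 ≈ 3.0652
c_gold = f(k_gold) − (n + δ)·k_gold = 1.3684 − 0.125×3.0652 ≈ 0.9853

c_gold ≈ 0.985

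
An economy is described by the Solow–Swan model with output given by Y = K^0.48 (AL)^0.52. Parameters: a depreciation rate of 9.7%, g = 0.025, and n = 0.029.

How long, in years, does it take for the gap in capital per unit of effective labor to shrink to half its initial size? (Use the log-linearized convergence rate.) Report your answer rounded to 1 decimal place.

t_½ ≈ 8.8 years

Near the steady state the convergence rate is λ = (1 − α)(n + g + δ).
λ = (1 − 0.48) × 0.151 = 0.52 × 0.151 = 0.07852
Half-life = ln 2 / λ = 0.6931 / 0.07852 ≈ 8.83 years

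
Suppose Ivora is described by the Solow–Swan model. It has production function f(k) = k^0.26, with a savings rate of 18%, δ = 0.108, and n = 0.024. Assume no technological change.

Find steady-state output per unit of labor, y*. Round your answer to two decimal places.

At the steady state, Δk = 0, so s·k^α = (n + δ)·k.
Rearranging, k^(1−α) = s / (n + δ).
k^0.74 = 0.18 / (0.024 + 0.108) = 0.18 / 0.132 = 1.3636
k* = 1.3636^(1/0.74) ≈ 1.5206
y* = (k*)^α = 1.5206^0.26 ≈ 1.1151

y* ≈ 1.12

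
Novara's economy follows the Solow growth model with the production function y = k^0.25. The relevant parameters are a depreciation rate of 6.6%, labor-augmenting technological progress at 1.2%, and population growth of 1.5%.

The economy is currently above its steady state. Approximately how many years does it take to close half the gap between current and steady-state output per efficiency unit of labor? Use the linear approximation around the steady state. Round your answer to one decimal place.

Near the steady state the convergence rate is λ = (1 − α)(n + g + δ).
λ = (1 − 0.25) × 0.093 = 0.75 × 0.093 = 0.06975
Half-life = ln 2 / λ = 0.6931 / 0.06975 ≈ 9.94 years

half-life ≈ 9.9 years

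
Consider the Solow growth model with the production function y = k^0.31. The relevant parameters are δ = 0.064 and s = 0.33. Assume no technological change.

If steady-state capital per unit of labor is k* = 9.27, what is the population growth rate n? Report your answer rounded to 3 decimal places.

n ≈ 0.007

At the steady state, Δk = 0, so s·k^α = (n + δ)·k.
So s / (n + δ) = (k*)^(1−α) = 9.27^0.69 = 4.6482.
Therefore n + δ = s / 4.6482 = 0.33 / 4.6482 = 0.0710, so n = 0.0710 − 0.064 = 0.0070.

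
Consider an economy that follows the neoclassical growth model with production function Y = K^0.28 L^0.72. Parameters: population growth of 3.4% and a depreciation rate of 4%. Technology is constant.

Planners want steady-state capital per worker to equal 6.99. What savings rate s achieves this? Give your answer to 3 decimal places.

Steady state requires s·f(k) = (n + δ)·k, i.e. s·k^α = (n + δ)·k.
So s / (n + δ) = (k*)^(1−α) = 6.99^0.72 = 4.0553.
Therefore s = 4.0553 × (n + δ) = 4.0553 × 0.074 = 0.3001.

s ≈ 0.300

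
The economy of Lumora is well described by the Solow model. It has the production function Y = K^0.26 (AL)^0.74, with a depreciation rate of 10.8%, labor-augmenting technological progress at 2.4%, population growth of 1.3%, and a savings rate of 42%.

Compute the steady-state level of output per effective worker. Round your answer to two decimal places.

y* = 1.45

At the steady state, Δk = 0, so s·k^α = (n + g + δ)·k.
Rearranging, k^(1−α) = s / (n + g + δ).
k^0.74 = 0.42 / (0.013 + 0.024 + 0.108) = 0.42 / 0.145 = 2.8966
k* = 2.8966^(1/0.74) ≈ 4.2089
y* = (k*)^α = 4.2089^0.26 ≈ 1.4531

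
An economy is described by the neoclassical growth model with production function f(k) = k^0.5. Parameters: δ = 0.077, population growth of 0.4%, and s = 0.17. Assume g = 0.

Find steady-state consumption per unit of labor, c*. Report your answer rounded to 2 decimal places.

Steady state requires s·f(k) = (n + δ)·k, i.e. s·k^α = (n + δ)·k.
Rearranging, k^(1−α) = s / (n + δ).
k^0.5 = 0.17 / (0.004 + 0.077) = 0.17 / 0.081 = 2.0988
k* = 2.0988^(1/0.5) ≈ 4.4050
y* = (k*)^α = 4.4050^0.5 ≈ 2.0988
c* = (1 − s)·y* = (1 − 0.17) × 2.0988 ≈ 1.7420

c* = 1.74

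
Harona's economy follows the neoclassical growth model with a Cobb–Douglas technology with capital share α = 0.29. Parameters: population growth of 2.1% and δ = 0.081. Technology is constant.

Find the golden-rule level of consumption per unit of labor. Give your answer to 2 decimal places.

c_gold ≈ 1.09

At the golden rule, f'(k) = n + δ, so α·k^(α−1) = n + δ and k_gold = (α/(n + δ))^(1/(1−α)).
k_gold = (0.29/0.102)^(1/0.71) = 2.8431^1.4085 ≈ 4.3568
c_gold = f(k_gold) − (n + δ)·k_gold = 1.5324 − 0.102×4.3568 ≈ 1.0880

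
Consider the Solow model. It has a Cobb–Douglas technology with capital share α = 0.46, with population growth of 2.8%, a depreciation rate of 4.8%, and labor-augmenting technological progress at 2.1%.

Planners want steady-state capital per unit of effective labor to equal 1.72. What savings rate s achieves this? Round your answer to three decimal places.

s ≈ 0.130

In steady state, investment equals break-even investment: s·k^α = (n + g + δ)·k.
So s / (n + g + δ) = (k*)^(1−α) = 1.72^0.54 = 1.3402.
Therefore s = 1.3402 × (n + g + δ) = 1.3402 × 0.097 = 0.1300.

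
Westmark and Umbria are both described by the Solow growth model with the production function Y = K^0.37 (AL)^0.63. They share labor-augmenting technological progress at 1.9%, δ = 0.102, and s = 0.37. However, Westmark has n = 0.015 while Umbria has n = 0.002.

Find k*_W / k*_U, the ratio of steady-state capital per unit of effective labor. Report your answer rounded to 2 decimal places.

k*_W / k*_U ≈ 0.85

Steady-state k* = [s/(n + g + δ)]^(1/(1−α)), so the ratio is [ (s_W/(n + g + δ)_W) / (s_U/(n + g + δ)_U) ]^1.5873.
s_W/(n + g + δ)_W = 0.37/0.136 = 2.7206; s_U/(n + g + δ)_U = 0.37/0.123 = 3.0081.
Ratio = (2.7206/3.0081)^1.5873 = 0.9044^1.5873 ≈ 0.8526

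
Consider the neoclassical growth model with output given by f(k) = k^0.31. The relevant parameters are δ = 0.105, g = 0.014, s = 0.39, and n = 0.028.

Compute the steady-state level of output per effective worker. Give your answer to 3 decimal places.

y* = 1.550

In steady state, investment equals break-even investment: s·k^α = (n + g + δ)·k.
Dividing both sides by k: k^(1−α) = s / (n + g + δ).
k^0.69 = 0.39 / (0.028 + 0.014 + 0.105) = 0.39 / 0.147 = 2.6531
k* = 2.6531^(1/0.69) ≈ 4.1128
y* = (k*)^α = 4.1128^0.31 ≈ 1.5502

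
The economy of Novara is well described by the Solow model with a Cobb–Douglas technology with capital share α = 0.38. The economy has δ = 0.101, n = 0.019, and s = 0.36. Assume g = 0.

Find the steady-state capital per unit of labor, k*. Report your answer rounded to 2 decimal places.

At the steady state, Δk = 0, so s·k^α = (n + δ)·k.
Rearranging, k^(1−α) = s / (n + δ).
k^0.62 = 0.36 / (0.019 + 0.101) = 0.36 / 0.120 = 3.0000
k* = 3.0000^(1/0.62) ≈ 5.8823

k* ≈ 5.88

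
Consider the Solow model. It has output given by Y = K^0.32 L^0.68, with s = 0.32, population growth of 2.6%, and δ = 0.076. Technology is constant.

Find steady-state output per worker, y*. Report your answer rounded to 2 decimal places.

y* ≈ 1.71

At the steady state, Δk = 0, so s·k^α = (n + δ)·k.
Dividing both sides by k: k^(1−α) = s / (n + δ).
k^0.68 = 0.32 / (0.026 + 0.076) = 0.32 / 0.102 = 3.1373
k* = 3.1373^(1/0.68) ≈ 5.3732
y* = (k*)^α = 5.3732^0.32 ≈ 1.7127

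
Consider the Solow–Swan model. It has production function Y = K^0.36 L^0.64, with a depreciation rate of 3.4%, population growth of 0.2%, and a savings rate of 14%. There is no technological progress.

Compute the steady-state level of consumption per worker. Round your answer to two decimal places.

In steady state, investment equals break-even investment: s·k^α = (n + δ)·k.
Dividing both sides by k: k^(1−α) = s / (n + δ).
k^0.64 = 0.14 / (0.002 + 0.034) = 0.14 / 0.036 = 3.8889
k* = 3.8889^(1/0.64) ≈ 8.3484
y* = (k*)^α = 8.3484^0.36 ≈ 2.1467
c* = (1 − s)·y* = (1 − 0.14) × 2.1467 ≈ 1.8462

c* ≈ 1.85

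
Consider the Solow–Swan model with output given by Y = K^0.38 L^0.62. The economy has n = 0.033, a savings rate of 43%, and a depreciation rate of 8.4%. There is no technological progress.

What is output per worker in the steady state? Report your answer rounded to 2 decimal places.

y* = 2.22

In steady state, investment equals break-even investment: s·k^α = (n + δ)·k.
Rearranging, k^(1−α) = s / (n + δ).
k^0.62 = 0.43 / (0.033 + 0.084) = 0.43 / 0.117 = 3.6752
k* = 3.6752^(1/0.62) ≈ 8.1610
y* = (k*)^α = 8.1610^0.38 ≈ 2.2206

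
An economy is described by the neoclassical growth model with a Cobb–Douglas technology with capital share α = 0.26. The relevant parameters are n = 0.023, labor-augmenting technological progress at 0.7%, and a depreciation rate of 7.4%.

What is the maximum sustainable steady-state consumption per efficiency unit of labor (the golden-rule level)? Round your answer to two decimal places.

At the golden rule, f'(k) = n + g + δ, so α·k^(α−1) = n + g + δ and k_gold = (α/(n + g + δ))^(1/(1−α)).
k_gold = (0.26/0.104)^(1/0.74) = 2.5000^1.3514 ≈ 3.4497
c_gold = f(k_gold) − (n + g + δ)·k_gold = 1.3798 − 0.104×3.4497 ≈ 1.0210

c_gold ≈ 1.02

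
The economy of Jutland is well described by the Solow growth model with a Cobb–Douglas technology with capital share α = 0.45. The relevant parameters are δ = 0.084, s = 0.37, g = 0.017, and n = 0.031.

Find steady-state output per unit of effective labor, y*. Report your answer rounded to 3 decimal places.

y* = 2.324

At the steady state, Δk = 0, so s·k^α = (n + g + δ)·k.
Rearranging, k^(1−α) = s / (n + g + δ).
k^0.55 = 0.37 / (0.031 + 0.017 + 0.084) = 0.37 / 0.132 = 2.8030
k* = 2.8030^(1/0.55) ≈ 6.5142
y* = (k*)^α = 6.5142^0.45 ≈ 2.3240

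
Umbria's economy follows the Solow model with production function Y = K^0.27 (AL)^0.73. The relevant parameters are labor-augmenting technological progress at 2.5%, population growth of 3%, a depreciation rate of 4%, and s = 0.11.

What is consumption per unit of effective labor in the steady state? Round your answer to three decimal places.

At the steady state, Δk = 0, so s·k^α = (n + g + δ)·k.
Dividing both sides by k: k^(1−α) = s / (n + g + δ).
k^0.73 = 0.11 / (0.030 + 0.025 + 0.040) = 0.11 / 0.095 = 1.1579
k* = 1.1579^(1/0.73) ≈ 1.2224
y* = (k*)^α = 1.2224^0.27 ≈ 1.0557
c* = (1 − s)·y* = (1 − 0.11) × 1.0557 ≈ 0.9396

c* = 0.940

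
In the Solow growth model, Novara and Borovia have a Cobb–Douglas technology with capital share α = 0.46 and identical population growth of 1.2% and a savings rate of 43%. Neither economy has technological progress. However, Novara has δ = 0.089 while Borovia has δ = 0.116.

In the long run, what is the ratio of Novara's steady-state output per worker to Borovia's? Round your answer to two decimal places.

Steady-state y* = [s/(n + δ)]^(α/(1−α)), so the ratio is [ (s_N/(n + δ)_N) / (s_B/(n + δ)_B) ]^0.8519.
s_N/(n + δ)_N = 0.43/0.101 = 4.2574; s_B/(n + δ)_B = 0.43/0.128 = 3.3594.
Ratio = (4.2574/3.3594)^0.8519 = 1.2673^0.8519 ≈ 1.2236

ratio ≈ 1.22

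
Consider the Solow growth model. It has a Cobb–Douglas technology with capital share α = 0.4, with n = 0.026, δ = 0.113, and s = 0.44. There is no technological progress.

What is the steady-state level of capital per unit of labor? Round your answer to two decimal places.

Steady state requires s·f(k) = (n + δ)·k, i.e. s·k^α = (n + δ)·k.
Dividing both sides by k: k^(1−α) = s / (n + δ).
k^0.6 = 0.44 / (0.026 + 0.113) = 0.44 / 0.139 = 3.1655
k* = 3.1655^(1/0.6) ≈ 6.8245

k* ≈ 6.82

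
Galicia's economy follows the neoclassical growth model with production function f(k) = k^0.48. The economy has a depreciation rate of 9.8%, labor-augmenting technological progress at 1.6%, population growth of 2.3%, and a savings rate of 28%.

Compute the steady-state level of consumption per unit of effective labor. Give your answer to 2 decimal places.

Steady state requires s·f(k) = (n + g + δ)·k, i.e. s·k^α = (n + g + δ)·k.
Dividing both sides by k: k^(1−α) = s / (n + g + δ).
k^0.52 = 0.28 / (0.023 + 0.016 + 0.098) = 0.28 / 0.137 = 2.0438
k* = 2.0438^(1/0.52) ≈ 3.9536
y* = (k*)^α = 3.9536^0.48 ≈ 1.9344
c* = (1 − s)·y* = (1 − 0.28) × 1.9344 ≈ 1.3928

c* ≈ 1.39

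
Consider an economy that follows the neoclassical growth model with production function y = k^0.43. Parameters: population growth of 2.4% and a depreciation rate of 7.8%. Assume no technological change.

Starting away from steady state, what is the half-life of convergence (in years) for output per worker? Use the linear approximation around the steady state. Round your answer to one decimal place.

Near the steady state the convergence rate is λ = (1 − α)(n + δ).
λ = (1 − 0.43) × 0.102 = 0.57 × 0.102 = 0.05814
Half-life = ln 2 / λ = 0.6931 / 0.05814 ≈ 11.92 years

t_½ ≈ 11.9 years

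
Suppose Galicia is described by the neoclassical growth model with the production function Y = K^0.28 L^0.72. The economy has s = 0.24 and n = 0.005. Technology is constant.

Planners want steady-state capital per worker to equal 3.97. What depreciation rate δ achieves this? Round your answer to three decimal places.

δ ≈ 0.084

In steady state, investment equals break-even investment: s·k^α = (n + δ)·k.
So s / (n + δ) = (k*)^(1−α) = 3.97^0.72 = 2.6985.
Therefore n + δ = s / 2.6985 = 0.24 / 2.6985 = 0.0889, so δ = 0.0889 − 0.005 = 0.0839.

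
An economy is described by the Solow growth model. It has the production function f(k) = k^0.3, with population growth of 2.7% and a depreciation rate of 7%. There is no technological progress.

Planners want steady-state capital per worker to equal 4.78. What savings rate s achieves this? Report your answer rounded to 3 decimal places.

s ≈ 0.290

In steady state, investment equals break-even investment: s·k^α = (n + δ)·k.
So s / (n + δ) = (k*)^(1−α) = 4.78^0.7 = 2.9895.
Therefore s = 2.9895 × (n + δ) = 2.9895 × 0.097 = 0.2900.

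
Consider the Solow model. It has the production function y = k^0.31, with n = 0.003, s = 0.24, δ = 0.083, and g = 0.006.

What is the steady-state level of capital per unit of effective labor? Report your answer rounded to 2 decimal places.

Steady state requires s·f(k) = (n + g + δ)·k, i.e. s·k^α = (n + g + δ)·k.
Dividing both sides by k: k^(1−α) = s / (n + g + δ).
k^0.69 = 0.24 / (0.003 + 0.006 + 0.083) = 0.24 / 0.092 = 2.6087
k* = 2.6087^(1/0.69) ≈ 4.0134

k* = 4.01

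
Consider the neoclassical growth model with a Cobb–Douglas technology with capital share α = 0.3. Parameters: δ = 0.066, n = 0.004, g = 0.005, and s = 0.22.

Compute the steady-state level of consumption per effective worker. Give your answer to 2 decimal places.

c* = 1.24

Steady state requires s·f(k) = (n + g + δ)·k, i.e. s·k^α = (n + g + δ)·k.
Rearranging, k^(1−α) = s / (n + g + δ).
k^0.7 = 0.22 / (0.004 + 0.005 + 0.066) = 0.22 / 0.075 = 2.9333
k* = 2.9333^(1/0.7) ≈ 4.6521
y* = (k*)^α = 4.6521^0.3 ≈ 1.5860
c* = (1 − s)·y* = (1 − 0.22) × 1.5860 ≈ 1.2371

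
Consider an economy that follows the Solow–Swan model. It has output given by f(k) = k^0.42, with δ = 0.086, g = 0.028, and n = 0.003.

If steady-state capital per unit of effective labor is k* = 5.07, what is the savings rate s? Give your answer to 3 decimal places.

s ≈ 0.300

In steady state, investment equals break-even investment: s·k^α = (n + g + δ)·k.
So s / (n + g + δ) = (k*)^(1−α) = 5.07^0.58 = 2.5639.
Therefore s = 2.5639 × (n + g + δ) = 2.5639 × 0.117 = 0.3000.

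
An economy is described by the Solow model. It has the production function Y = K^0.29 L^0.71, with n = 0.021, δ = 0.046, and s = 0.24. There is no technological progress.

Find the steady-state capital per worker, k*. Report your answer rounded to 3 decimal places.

Steady state requires s·f(k) = (n + δ)·k, i.e. s·k^α = (n + δ)·k.
Rearranging, k^(1−α) = s / (n + δ).
k^0.71 = 0.24 / (0.021 + 0.046) = 0.24 / 0.067 = 3.5821
k* = 3.5821^(1/0.71) ≈ 6.0322

k* = 6.032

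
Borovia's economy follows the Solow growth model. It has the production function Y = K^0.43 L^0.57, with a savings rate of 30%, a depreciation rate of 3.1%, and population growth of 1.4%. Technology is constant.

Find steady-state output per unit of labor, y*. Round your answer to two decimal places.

In steady state, investment equals break-even investment: s·k^α = (n + δ)·k.
Dividing both sides by k: k^(1−α) = s / (n + δ).
k^0.57 = 0.30 / (0.014 + 0.031) = 0.30 / 0.045 = 6.6667
k* = 6.6667^(1/0.57) ≈ 27.8906
y* = (k*)^α = 27.8906^0.43 ≈ 4.1836

y* ≈ 4.18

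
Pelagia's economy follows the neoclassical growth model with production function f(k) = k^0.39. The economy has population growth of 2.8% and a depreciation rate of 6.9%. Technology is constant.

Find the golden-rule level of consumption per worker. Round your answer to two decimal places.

At the golden rule, f'(k) = n + δ, so α·k^(α−1) = n + δ and k_gold = (α/(n + δ))^(1/(1−α)).
k_gold = (0.39/0.097)^(1/0.61) = 4.0206^1.6393 ≈ 9.7862
c_gold = f(k_gold) − (n + δ)·k_gold = 2.4341 − 0.097×9.7862 ≈ 1.4848

c_gold ≈ 1.48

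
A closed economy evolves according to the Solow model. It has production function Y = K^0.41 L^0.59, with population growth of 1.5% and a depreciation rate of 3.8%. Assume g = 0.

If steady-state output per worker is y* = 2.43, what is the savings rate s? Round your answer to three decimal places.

In steady state, investment equals break-even investment: s·k^α = (n + δ)·k.
Since y* = [s/(n + δ)]^(α/(1−α)), we have s/(n + δ) = (y*)^((1−α)/α) = 2.43^1.439 = 3.5883.
Therefore s = 3.5883 × (n + δ) = 3.5883 × 0.053 = 0.1902.

s ≈ 0.190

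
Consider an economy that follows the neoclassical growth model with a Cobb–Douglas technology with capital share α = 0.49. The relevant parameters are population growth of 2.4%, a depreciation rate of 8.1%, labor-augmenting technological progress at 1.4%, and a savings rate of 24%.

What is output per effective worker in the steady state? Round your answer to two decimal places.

At the steady state, Δk = 0, so s·k^α = (n + g + δ)·k.
Dividing both sides by k: k^(1−α) = s / (n + g + δ).
k^0.51 = 0.24 / (0.024 + 0.014 + 0.081) = 0.24 / 0.119 = 2.0168
k* = 2.0168^(1/0.51) ≈ 3.9571
y* = (k*)^α = 3.9571^0.49 ≈ 1.9621

y* = 1.96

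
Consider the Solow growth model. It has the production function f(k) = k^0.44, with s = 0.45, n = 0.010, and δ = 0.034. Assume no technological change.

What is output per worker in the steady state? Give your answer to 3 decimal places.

Steady state requires s·f(k) = (n + δ)·k, i.e. s·k^α = (n + δ)·k.
Rearranging, k^(1−α) = s / (n + δ).
k^0.56 = 0.45 / (0.010 + 0.034) = 0.45 / 0.044 = 10.2273
k* = 10.2273^(1/0.56) ≈ 63.5543
y* = (k*)^α = 63.5543^0.44 ≈ 6.2142

y* ≈ 6.214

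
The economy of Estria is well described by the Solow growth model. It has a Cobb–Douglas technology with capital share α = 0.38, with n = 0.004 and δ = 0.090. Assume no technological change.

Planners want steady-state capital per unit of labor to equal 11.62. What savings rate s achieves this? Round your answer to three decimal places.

s ≈ 0.430

In steady state, investment equals break-even investment: s·k^α = (n + δ)·k.
So s / (n + δ) = (k*)^(1−α) = 11.62^0.62 = 4.5754.
Therefore s = 4.5754 × (n + δ) = 4.5754 × 0.094 = 0.4301.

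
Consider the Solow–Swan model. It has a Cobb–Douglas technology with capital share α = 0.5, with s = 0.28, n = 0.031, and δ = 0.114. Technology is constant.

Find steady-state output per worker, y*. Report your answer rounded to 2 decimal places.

y* ≈ 1.93

Steady state requires s·f(k) = (n + δ)·k, i.e. s·k^α = (n + δ)·k.
Rearranging, k^(1−α) = s / (n + δ).
k^0.5 = 0.28 / (0.031 + 0.114) = 0.28 / 0.145 = 1.9310
k* = 1.9310^(1/0.5) ≈ 3.7288
y* = (k*)^α = 3.7288^0.5 ≈ 1.9310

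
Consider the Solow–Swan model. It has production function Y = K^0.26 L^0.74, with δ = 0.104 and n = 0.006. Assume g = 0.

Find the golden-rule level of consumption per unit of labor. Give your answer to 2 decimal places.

c_gold ≈ 1.00

At the golden rule, f'(k) = n + δ, so α·k^(α−1) = n + δ and k_gold = (α/(n + δ))^(1/(1−α)).
k_gold = (0.26/0.110)^(1/0.74) = 2.3636^1.3514 ≈ 3.1978
c_gold = f(k_gold) − (n + δ)·k_gold = 1.3529 − 0.110×3.1978 ≈ 1.0011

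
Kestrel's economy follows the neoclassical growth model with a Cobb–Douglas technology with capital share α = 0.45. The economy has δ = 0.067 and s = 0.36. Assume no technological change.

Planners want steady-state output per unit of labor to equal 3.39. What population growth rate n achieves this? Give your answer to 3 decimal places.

At the steady state, Δk = 0, so s·k^α = (n + δ)·k.
Since y* = [s/(n + δ)]^(α/(1−α)), we have s/(n + δ) = (y*)^((1−α)/α) = 3.39^1.2222 = 4.4464.
Therefore n + δ = s / 4.4464 = 0.36 / 4.4464 = 0.0810, so n = 0.0810 − 0.067 = 0.0140.

n ≈ 0.014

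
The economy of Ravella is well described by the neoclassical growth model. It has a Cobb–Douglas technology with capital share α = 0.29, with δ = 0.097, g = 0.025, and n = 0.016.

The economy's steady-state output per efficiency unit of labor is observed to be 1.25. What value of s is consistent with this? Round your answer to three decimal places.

s ≈ 0.238

Steady state requires s·f(k) = (n + g + δ)·k, i.e. s·k^α = (n + g + δ)·k.
Since y* = [s/(n + g + δ)]^(α/(1−α)), we have s/(n + g + δ) = (y*)^((1−α)/α) = 1.25^2.4483 = 1.7269.
Therefore s = 1.7269 × (n + g + δ) = 1.7269 × 0.138 = 0.2383.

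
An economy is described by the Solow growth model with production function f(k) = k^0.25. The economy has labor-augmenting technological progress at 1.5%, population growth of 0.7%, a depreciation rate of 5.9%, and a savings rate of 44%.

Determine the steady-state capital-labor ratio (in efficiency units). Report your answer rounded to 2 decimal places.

Steady state requires s·f(k) = (n + g + δ)·k, i.e. s·k^α = (n + g + δ)·k.
Rearranging, k^(1−α) = s / (n + g + δ).
k^0.75 = 0.44 / (0.007 + 0.015 + 0.059) = 0.44 / 0.081 = 5.4321
k* = 5.4321^(1/0.75) ≈ 9.5490

k* = 9.55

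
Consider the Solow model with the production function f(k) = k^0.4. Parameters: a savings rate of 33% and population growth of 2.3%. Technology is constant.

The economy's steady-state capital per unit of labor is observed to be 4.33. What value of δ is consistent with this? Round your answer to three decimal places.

Steady state requires s·f(k) = (n + δ)·k, i.e. s·k^α = (n + δ)·k.
So s / (n + δ) = (k*)^(1−α) = 4.33^0.6 = 2.4093.
Therefore n + δ = s / 2.4093 = 0.33 / 2.4093 = 0.1370, so δ = 0.1370 − 0.023 = 0.1140.

δ ≈ 0.114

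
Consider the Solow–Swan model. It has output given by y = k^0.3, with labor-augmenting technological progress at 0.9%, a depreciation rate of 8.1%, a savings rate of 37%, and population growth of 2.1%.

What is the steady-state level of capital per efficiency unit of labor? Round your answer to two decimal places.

k* ≈ 5.58

In steady state, investment equals break-even investment: s·k^α = (n + g + δ)·k.
Rearranging, k^(1−α) = s / (n + g + δ).
k^0.7 = 0.37 / (0.021 + 0.009 + 0.081) = 0.37 / 0.111 = 3.3333
k* = 3.3333^(1/0.7) ≈ 5.5842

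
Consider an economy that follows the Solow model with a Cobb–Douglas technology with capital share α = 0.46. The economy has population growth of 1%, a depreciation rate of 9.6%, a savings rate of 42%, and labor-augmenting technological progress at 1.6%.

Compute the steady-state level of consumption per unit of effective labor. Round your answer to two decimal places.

In steady state, investment equals break-even investment: s·k^α = (n + g + δ)·k.
Dividing both sides by k: k^(1−α) = s / (n + g + δ).
k^0.54 = 0.42 / (0.010 + 0.016 + 0.096) = 0.42 / 0.122 = 3.4426
k* = 3.4426^(1/0.54) ≈ 9.8681
y* = (k*)^α = 9.8681^0.46 ≈ 2.8665
c* = (1 − s)·y* = (1 − 0.42) × 2.8665 ≈ 1.6626

c* = 1.66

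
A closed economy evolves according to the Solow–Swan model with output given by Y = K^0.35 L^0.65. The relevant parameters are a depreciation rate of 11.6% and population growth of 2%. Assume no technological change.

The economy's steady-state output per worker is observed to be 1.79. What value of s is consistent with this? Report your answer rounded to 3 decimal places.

s ≈ 0.401

In steady state, investment equals break-even investment: s·k^α = (n + δ)·k.
Since y* = [s/(n + δ)]^(α/(1−α)), we have s/(n + δ) = (y*)^((1−α)/α) = 1.79^1.8571 = 2.9483.
Therefore s = 2.9483 × (n + δ) = 2.9483 × 0.136 = 0.4010.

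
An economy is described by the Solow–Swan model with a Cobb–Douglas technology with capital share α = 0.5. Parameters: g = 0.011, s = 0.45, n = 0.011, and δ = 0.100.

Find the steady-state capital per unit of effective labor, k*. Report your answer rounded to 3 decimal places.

k* ≈ 13.605

In steady state, investment equals break-even investment: s·k^α = (n + g + δ)·k.
Dividing both sides by k: k^(1−α) = s / (n + g + δ).
k^0.5 = 0.45 / (0.011 + 0.011 + 0.100) = 0.45 / 0.122 = 3.6885
k* = 3.6885^(1/0.5) ≈ 13.6050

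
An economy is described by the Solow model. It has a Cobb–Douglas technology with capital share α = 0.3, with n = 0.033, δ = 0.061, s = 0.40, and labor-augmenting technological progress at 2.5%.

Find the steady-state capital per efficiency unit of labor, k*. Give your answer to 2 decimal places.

In steady state, investment equals break-even investment: s·k^α = (n + g + δ)·k.
Rearranging, k^(1−α) = s / (n + g + δ).
k^0.7 = 0.40 / (0.033 + 0.025 + 0.061) = 0.40 / 0.119 = 3.3613
k* = 3.3613^(1/0.7) ≈ 5.6514

k* ≈ 5.65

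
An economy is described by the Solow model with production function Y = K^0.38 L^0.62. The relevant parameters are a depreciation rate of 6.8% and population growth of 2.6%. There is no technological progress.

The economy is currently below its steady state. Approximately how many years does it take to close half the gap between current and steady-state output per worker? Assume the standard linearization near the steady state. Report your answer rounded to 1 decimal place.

about 11.9 years

Near the steady state the convergence rate is λ = (1 − α)(n + δ).
λ = (1 − 0.38) × 0.094 = 0.62 × 0.094 = 0.05828
Half-life = ln 2 / λ = 0.6931 / 0.05828 ≈ 11.89 years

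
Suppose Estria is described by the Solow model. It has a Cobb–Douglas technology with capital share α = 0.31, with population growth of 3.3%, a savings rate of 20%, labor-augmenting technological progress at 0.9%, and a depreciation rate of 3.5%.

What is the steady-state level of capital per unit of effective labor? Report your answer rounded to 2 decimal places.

At the steady state, Δk = 0, so s·k^α = (n + g + δ)·k.
Rearranging, k^(1−α) = s / (n + g + δ).
k^0.69 = 0.20 / (0.033 + 0.009 + 0.035) = 0.20 / 0.077 = 2.5974
k* = 2.5974^(1/0.69) ≈ 3.9882

k* ≈ 3.99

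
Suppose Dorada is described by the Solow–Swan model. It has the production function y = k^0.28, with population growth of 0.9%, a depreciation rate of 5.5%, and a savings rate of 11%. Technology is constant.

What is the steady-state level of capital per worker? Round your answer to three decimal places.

In steady state, investment equals break-even investment: s·k^α = (n + δ)·k.
Dividing both sides by k: k^(1−α) = s / (n + δ).
k^0.72 = 0.11 / (0.009 + 0.055) = 0.11 / 0.064 = 1.7188
k* = 1.7188^(1/0.72) ≈ 2.1218

k* = 2.122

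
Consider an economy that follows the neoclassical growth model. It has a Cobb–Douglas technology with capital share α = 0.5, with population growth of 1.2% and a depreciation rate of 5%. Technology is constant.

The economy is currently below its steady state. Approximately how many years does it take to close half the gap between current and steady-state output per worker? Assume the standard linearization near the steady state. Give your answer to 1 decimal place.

t_½ ≈ 22.4 years

Near the steady state the convergence rate is λ = (1 − α)(n + δ).
λ = (1 − 0.5) × 0.062 = 0.5 × 0.062 = 0.0310
Half-life = ln 2 / λ = 0.6931 / 0.0310 ≈ 22.36 years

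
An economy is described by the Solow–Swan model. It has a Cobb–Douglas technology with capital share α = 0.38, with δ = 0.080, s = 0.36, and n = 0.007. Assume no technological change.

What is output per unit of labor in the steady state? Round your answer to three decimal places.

Steady state requires s·f(k) = (n + δ)·k, i.e. s·k^α = (n + δ)·k.
Rearranging, k^(1−α) = s / (n + δ).
k^0.62 = 0.36 / (0.007 + 0.080) = 0.36 / 0.087 = 4.1379
k* = 4.1379^(1/0.62) ≈ 9.8811
y* = (k*)^α = 9.8811^0.38 ≈ 2.3880

y* = 2.388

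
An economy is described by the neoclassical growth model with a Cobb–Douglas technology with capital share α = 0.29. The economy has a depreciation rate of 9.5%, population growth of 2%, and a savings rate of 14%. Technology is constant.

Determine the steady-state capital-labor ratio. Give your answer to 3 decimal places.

k* = 1.319

At the steady state, Δk = 0, so s·k^α = (n + δ)·k.
Rearranging, k^(1−α) = s / (n + δ).
k^0.71 = 0.14 / (0.020 + 0.095) = 0.14 / 0.115 = 1.2174
k* = 1.2174^(1/0.71) ≈ 1.3193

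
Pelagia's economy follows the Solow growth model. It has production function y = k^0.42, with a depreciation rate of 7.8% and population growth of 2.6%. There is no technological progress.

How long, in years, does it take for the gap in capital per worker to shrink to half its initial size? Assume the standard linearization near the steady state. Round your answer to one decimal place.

about 11.5 years

Near the steady state the convergence rate is λ = (1 − α)(n + δ).
λ = (1 − 0.42) × 0.104 = 0.58 × 0.104 = 0.06032
Half-life = ln 2 / λ = 0.6931 / 0.06032 ≈ 11.49 years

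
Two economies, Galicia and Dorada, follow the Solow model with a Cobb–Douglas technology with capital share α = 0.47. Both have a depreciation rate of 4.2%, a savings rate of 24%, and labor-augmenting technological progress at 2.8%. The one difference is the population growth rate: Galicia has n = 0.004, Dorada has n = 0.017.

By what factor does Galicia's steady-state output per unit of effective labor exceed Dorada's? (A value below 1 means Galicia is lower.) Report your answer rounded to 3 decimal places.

Steady-state y* = [s/(n + g + δ)]^(α/(1−α)), so the ratio is [ (s_G/(n + g + δ)_G) / (s_D/(n + g + δ)_D) ]^0.8868.
s_G/(n + g + δ)_G = 0.24/0.074 = 3.2432; s_D/(n + g + δ)_D = 0.24/0.087 = 2.7586.
Ratio = (3.2432/2.7586)^0.8868 = 1.1757^0.8868 ≈ 1.1544

ratio ≈ 1.154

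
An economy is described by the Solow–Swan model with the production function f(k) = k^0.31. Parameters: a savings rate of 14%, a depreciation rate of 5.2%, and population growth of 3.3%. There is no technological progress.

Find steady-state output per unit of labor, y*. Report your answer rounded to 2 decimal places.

y* = 1.25

At the steady state, Δk = 0, so s·k^α = (n + δ)·k.
Dividing both sides by k: k^(1−α) = s / (n + δ).
k^0.69 = 0.14 / (0.033 + 0.052) = 0.14 / 0.085 = 1.6471
k* = 1.6471^(1/0.69) ≈ 2.0610
y* = (k*)^α = 2.0610^0.31 ≈ 1.2513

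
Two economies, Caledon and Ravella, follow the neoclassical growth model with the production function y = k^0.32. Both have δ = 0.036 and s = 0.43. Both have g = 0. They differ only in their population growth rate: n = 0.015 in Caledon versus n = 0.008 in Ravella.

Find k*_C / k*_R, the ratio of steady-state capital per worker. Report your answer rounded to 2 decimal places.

ratio ≈ 0.80

Steady-state k* = [s/(n + δ)]^(1/(1−α)), so the ratio is [ (s_C/(n + δ)_C) / (s_R/(n + δ)_R) ]^1.4706.
s_C/(n + δ)_C = 0.43/0.051 = 8.4314; s_R/(n + δ)_R = 0.43/0.044 = 9.7727.
Ratio = (8.4314/9.7727)^1.4706 = 0.8628^1.4706 ≈ 0.8049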